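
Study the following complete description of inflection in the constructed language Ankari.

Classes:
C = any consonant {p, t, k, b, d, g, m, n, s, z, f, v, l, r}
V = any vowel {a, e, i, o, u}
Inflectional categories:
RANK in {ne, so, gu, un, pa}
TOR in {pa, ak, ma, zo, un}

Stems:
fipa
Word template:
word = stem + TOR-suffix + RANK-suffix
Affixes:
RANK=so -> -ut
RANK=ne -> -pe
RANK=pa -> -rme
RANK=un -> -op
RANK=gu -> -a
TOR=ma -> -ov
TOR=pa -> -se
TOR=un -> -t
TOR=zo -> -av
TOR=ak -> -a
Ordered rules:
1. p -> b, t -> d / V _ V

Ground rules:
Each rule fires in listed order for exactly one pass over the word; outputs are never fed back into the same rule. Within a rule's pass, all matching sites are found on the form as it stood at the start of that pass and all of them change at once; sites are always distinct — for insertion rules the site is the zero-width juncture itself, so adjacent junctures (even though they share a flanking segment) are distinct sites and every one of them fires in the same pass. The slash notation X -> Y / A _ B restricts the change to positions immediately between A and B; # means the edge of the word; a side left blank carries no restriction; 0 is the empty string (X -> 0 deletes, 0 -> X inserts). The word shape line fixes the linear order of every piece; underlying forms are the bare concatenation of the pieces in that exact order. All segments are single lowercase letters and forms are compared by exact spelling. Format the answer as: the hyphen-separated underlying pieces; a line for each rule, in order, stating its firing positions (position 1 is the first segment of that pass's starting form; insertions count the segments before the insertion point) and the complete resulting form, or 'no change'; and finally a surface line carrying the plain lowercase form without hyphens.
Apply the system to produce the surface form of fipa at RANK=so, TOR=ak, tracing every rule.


underlying: fipa-a-ut
1. p -> b, t -> d / V _ V: fires at position(s) 3: fibaaut
surface: fibaaut


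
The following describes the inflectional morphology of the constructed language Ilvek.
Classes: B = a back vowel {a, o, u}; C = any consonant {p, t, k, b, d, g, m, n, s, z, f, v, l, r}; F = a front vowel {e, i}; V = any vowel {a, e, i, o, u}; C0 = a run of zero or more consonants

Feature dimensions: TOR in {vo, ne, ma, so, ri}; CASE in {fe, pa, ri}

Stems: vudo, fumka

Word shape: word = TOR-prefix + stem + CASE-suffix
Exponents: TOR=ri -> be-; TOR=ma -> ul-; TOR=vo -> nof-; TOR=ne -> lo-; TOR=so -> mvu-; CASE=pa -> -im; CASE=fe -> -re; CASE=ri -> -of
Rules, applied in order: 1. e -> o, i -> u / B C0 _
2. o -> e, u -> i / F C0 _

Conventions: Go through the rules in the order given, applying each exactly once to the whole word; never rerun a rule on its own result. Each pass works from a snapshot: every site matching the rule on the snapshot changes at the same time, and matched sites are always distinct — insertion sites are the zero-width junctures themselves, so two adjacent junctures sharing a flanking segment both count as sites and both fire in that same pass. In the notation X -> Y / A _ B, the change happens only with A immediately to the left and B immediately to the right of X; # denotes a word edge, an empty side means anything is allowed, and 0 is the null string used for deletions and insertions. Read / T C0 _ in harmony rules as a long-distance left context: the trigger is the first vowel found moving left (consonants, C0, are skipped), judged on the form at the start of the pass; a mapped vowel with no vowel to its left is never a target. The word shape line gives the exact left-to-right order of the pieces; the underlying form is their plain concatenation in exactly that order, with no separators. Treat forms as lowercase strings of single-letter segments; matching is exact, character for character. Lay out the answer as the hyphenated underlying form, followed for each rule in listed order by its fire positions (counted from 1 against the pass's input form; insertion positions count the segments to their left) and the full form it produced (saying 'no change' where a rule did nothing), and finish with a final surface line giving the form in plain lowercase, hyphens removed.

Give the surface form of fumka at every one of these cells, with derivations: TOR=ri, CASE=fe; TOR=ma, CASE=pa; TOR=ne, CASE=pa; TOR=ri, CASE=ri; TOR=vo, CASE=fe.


cell TOR=ri, CASE=fe:
underlying: be-fumka-re
1. e -> o, i -> u / B C0 _: fires at position(s) 9: befumkaro
2. o -> e, u -> i / F C0 _: fires at position(s) 4: befimkaro
surface: befimkaro

cell TOR=ma, CASE=pa:
underlying: ul-fumka-im
1. e -> o, i -> u / B C0 _: fires at position(s) 8: ulfumkaum
2. o -> e, u -> i / F C0 _: no change
surface: ulfumkaum

cell TOR=ne, CASE=pa:
underlying: lo-fumka-im
1. e -> o, i -> u / B C0 _: fires at position(s) 8: lofumkaum
2. o -> e, u -> i / F C0 _: no change
surface: lofumkaum

cell TOR=ri, CASE=ri:
underlying: be-fumka-of
1. e -> o, i -> u / B C0 _: no change
2. o -> e, u -> i / F C0 _: fires at position(s) 4: befimkaof
surface: befimkaof

cell TOR=vo, CASE=fe:
underlying: nof-fumka-re
1. e -> o, i -> u / B C0 _: fires at position(s) 10: noffumkaro
2. o -> e, u -> i / F C0 _: no change
surface: noffumkaro


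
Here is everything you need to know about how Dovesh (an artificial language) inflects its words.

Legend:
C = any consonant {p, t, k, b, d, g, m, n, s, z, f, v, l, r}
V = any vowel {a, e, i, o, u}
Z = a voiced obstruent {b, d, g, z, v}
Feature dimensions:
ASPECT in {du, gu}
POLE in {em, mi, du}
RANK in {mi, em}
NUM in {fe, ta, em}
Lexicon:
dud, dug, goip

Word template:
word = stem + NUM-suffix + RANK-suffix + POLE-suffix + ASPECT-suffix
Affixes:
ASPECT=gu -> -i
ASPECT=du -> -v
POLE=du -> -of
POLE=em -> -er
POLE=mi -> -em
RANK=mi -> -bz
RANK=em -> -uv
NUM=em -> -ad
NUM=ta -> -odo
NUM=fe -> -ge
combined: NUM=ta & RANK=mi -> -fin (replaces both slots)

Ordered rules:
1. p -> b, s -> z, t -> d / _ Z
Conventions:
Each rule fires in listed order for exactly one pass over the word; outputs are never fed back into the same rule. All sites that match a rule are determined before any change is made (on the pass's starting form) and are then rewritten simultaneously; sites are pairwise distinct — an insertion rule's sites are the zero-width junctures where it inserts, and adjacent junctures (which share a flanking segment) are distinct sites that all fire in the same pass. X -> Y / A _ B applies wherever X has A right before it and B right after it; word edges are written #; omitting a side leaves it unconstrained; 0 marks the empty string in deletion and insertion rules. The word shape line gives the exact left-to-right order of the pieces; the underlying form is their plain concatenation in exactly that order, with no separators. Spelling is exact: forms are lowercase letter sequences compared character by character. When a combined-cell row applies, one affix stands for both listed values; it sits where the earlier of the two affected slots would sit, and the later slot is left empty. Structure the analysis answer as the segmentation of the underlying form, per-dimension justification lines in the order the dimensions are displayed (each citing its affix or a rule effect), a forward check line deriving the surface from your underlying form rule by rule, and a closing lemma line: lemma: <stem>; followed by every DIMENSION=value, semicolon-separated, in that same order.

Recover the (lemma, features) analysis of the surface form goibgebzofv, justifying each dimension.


underlying: goip-ge-bz-of-v
ASPECT=du - signalled by the affix -v
POLE=du - signalled by the affix -of
RANK=mi - signalled by the affix -bz
NUM=fe - signalled by the affix -ge
check: goipgebzofv -> goibgebzofv
lemma: goip; ASPECT=du; POLE=du; RANK=mi; NUM=fe


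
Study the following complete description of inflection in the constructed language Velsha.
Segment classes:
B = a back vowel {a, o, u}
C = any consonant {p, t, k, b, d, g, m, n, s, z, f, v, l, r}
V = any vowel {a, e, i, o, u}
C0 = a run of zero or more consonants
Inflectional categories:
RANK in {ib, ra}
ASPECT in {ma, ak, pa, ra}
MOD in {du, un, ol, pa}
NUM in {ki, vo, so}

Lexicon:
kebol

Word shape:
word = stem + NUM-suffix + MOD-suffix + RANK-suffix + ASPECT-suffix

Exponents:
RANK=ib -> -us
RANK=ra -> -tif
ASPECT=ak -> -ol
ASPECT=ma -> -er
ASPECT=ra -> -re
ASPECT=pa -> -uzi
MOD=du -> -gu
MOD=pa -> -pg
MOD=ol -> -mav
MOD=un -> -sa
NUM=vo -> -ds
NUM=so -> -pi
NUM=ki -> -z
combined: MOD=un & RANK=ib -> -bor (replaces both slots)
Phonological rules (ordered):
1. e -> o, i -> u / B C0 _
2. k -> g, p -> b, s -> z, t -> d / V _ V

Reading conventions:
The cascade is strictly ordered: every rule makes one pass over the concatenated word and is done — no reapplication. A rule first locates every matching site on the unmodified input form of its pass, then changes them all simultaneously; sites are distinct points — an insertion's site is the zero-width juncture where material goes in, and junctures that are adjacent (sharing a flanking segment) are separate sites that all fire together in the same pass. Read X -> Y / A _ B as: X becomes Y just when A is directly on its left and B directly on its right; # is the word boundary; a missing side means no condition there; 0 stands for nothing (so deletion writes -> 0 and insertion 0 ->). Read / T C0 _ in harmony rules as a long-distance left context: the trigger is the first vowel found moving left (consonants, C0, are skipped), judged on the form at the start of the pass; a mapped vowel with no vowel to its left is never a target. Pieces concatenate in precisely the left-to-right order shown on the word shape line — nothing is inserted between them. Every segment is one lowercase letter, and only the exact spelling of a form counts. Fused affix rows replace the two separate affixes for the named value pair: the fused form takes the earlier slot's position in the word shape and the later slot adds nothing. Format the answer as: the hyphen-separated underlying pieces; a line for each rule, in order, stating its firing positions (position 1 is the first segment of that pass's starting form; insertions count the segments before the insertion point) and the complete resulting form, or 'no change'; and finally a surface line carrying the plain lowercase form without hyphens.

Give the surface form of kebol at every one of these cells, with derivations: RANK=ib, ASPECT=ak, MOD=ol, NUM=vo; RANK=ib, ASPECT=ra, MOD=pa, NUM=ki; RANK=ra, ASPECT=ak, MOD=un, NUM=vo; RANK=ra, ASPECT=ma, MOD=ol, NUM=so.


cell RANK=ib, ASPECT=ak, MOD=ol, NUM=vo:
underlying: kebol-ds-mav-us-ol
1. e -> o, i -> u / B C0 _: no change
2. k -> g, p -> b, s -> z, t -> d / V _ V: fires at position(s) 12: keboldsmavuzol
surface: keboldsmavuzol

cell RANK=ib, ASPECT=ra, MOD=pa, NUM=ki:
underlying: kebol-z-pg-us-re
1. e -> o, i -> u / B C0 _: fires at position(s) 12: kebolzpgusro
2. k -> g, p -> b, s -> z, t -> d / V _ V: no change
surface: kebolzpgusro

cell RANK=ra, ASPECT=ak, MOD=un, NUM=vo:
underlying: kebol-ds-sa-tif-ol
1. e -> o, i -> u / B C0 _: fires at position(s) 11: keboldssatufol
2. k -> g, p -> b, s -> z, t -> d / V _ V: fires at position(s) 10: keboldssadufol
surface: keboldssadufol

cell RANK=ra, ASPECT=ma, MOD=ol, NUM=so:
underlying: kebol-pi-mav-tif-er
1. e -> o, i -> u / B C0 _: fires at position(s) 7, 12: kebolpumavtufer
2. k -> g, p -> b, s -> z, t -> d / V _ V: no change
surface: kebolpumavtufer


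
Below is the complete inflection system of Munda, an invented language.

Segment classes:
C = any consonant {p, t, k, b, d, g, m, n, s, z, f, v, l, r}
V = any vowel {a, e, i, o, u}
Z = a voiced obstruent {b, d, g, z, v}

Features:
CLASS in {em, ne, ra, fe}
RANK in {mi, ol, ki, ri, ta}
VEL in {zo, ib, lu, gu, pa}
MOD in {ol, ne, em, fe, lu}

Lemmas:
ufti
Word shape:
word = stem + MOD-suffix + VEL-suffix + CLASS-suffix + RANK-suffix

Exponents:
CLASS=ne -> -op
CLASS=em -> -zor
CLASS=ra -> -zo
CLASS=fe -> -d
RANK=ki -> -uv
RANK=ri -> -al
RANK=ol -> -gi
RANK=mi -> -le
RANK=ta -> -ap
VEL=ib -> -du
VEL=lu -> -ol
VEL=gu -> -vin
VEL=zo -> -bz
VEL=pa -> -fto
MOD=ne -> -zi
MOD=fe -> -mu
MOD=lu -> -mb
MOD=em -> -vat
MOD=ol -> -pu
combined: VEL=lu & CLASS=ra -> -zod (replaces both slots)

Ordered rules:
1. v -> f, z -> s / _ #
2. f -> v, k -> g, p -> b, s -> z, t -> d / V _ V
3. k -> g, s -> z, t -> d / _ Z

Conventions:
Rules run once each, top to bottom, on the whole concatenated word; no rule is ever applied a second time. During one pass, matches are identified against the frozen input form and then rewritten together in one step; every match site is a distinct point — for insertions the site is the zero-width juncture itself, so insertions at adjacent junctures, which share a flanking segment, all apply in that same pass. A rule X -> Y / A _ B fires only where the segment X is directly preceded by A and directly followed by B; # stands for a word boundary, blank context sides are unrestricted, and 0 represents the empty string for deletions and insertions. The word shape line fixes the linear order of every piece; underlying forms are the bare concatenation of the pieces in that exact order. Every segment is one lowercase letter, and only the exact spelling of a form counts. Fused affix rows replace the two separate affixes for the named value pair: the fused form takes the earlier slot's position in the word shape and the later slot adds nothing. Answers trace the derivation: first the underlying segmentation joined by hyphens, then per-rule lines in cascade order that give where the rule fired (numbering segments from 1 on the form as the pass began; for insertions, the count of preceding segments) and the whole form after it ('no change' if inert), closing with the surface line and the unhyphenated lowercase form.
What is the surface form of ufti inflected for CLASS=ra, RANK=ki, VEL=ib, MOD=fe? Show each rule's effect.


underlying: ufti-mu-du-zo-uv
1. v -> f, z -> s / _ #: fires at position(s) 12: uftimuduzouf
2. f -> v, k -> g, p -> b, s -> z, t -> d / V _ V: no change
3. k -> g, s -> z, t -> d / _ Z: no change
surface: uftimuduzouf


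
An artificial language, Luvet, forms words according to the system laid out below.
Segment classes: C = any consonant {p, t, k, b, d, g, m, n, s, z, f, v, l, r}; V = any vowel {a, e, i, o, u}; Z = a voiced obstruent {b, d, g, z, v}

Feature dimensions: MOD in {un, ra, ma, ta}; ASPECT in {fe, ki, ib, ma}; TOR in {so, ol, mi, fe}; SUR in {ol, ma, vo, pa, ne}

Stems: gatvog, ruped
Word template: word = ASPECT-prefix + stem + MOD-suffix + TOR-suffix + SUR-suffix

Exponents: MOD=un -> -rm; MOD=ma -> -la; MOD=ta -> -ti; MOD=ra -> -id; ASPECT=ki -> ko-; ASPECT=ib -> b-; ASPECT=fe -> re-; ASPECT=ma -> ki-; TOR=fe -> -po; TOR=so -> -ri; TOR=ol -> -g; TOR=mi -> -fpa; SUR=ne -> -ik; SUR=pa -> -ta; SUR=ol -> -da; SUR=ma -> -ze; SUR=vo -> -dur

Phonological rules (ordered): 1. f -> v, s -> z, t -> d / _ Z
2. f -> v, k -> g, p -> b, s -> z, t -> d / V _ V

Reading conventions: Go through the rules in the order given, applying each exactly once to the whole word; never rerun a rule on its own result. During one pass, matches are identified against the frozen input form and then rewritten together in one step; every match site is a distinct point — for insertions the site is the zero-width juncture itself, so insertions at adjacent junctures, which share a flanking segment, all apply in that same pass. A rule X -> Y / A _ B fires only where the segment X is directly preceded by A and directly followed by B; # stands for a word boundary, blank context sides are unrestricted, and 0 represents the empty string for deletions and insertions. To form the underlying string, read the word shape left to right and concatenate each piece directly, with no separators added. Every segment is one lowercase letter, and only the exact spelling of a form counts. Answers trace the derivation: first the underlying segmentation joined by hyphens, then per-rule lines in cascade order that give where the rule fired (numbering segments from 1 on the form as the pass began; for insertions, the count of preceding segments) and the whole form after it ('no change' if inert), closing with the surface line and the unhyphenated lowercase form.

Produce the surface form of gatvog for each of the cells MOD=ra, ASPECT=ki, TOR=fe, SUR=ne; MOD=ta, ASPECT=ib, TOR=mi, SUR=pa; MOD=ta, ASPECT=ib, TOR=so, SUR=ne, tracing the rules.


cell MOD=ra, ASPECT=ki, TOR=fe, SUR=ne:
underlying: ko-gatvog-id-po-ik
1. f -> v, s -> z, t -> d / _ Z: fires at position(s) 5: kogadvogidpoik
2. f -> v, k -> g, p -> b, s -> z, t -> d / V _ V: no change
surface: kogadvogidpoik

cell MOD=ta, ASPECT=ib, TOR=mi, SUR=pa:
underlying: b-gatvog-ti-fpa-ta
1. f -> v, s -> z, t -> d / _ Z: fires at position(s) 4: bgadvogtifpata
2. f -> v, k -> g, p -> b, s -> z, t -> d / V _ V: fires at position(s) 13: bgadvogtifpada
surface: bgadvogtifpada

cell MOD=ta, ASPECT=ib, TOR=so, SUR=ne:
underlying: b-gatvog-ti-ri-ik
1. f -> v, s -> z, t -> d / _ Z: fires at position(s) 4: bgadvogtiriik
2. f -> v, k -> g, p -> b, s -> z, t -> d / V _ V: no change
surface: bgadvogtiriik


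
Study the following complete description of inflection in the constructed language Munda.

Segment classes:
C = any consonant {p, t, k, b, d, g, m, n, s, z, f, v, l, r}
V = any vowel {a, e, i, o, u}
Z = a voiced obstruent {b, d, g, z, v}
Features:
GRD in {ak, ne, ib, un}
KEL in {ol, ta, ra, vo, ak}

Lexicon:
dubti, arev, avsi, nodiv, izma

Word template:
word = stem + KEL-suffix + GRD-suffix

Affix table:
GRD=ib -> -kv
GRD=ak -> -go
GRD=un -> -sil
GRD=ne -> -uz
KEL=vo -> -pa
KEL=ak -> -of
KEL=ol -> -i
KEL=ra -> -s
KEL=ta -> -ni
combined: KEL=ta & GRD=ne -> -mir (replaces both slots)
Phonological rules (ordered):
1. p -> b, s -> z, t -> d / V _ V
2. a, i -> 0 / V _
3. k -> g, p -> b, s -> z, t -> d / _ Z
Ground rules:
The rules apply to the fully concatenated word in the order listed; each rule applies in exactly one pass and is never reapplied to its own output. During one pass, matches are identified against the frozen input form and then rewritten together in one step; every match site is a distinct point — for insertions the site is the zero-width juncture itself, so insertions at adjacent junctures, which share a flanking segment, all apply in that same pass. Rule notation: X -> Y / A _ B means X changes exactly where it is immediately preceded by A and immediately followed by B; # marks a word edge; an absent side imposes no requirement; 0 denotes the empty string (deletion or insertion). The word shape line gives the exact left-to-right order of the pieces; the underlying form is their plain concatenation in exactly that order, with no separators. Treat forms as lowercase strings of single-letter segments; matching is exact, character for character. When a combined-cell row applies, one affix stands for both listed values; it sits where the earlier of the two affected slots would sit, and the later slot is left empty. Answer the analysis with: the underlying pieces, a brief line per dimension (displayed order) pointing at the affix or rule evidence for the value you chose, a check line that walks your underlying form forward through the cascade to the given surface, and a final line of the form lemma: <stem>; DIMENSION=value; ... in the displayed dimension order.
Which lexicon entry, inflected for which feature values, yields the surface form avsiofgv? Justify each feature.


underlying: avsi-of-kv
GRD=ib - signalled by the affix -kv
KEL=ak - signalled by the affix -of
check: avsiofkv -> avsiofkv -> avsiofkv -> avsiofgv
lemma: avsi; GRD=ib; KEL=ak


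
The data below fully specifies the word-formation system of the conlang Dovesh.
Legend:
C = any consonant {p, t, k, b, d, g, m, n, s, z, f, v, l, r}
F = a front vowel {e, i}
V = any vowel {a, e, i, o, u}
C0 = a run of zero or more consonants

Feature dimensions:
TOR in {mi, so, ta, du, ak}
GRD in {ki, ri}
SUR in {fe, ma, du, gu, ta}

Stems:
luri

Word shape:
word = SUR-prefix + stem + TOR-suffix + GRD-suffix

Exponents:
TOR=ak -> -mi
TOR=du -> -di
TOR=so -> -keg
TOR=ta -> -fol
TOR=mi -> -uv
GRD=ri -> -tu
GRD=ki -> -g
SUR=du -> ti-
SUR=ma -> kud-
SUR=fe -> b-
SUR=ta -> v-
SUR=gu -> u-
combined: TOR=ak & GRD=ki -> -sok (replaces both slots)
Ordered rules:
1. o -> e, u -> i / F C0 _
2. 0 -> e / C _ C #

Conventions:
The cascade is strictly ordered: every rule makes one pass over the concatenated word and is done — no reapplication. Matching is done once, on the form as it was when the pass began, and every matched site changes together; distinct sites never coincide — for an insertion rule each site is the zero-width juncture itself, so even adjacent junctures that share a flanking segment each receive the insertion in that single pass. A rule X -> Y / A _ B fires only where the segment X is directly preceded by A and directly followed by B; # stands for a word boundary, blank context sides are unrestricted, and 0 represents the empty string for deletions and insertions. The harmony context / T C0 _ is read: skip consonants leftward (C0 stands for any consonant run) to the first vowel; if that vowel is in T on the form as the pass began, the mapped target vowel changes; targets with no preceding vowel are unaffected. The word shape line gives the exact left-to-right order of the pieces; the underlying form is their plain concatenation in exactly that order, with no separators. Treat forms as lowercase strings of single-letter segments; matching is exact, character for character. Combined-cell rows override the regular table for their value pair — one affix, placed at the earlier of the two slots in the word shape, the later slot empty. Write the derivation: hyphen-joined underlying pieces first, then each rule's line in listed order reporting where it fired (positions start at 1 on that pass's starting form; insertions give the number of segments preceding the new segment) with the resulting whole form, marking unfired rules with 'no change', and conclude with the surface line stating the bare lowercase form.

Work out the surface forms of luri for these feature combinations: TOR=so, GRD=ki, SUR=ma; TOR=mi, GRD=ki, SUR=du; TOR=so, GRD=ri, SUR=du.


cell TOR=so, GRD=ki, SUR=ma:
underlying: kud-luri-keg-g
1. o -> e, u -> i / F C0 _: no change
2. 0 -> e / C _ C #: inserts after position(s) 10: kudlurikegeg
surface: kudlurikegeg

cell TOR=mi, GRD=ki, SUR=du:
underlying: ti-luri-uv-g
1. o -> e, u -> i / F C0 _: fires at position(s) 4, 7: tiliriivg
2. 0 -> e / C _ C #: inserts after position(s) 8: tiliriiveg
surface: tiliriiveg

cell TOR=so, GRD=ri, SUR=du:
underlying: ti-luri-keg-tu
1. o -> e, u -> i / F C0 _: fires at position(s) 4, 11: tilirikegti
2. 0 -> e / C _ C #: no change
surface: tilirikegti


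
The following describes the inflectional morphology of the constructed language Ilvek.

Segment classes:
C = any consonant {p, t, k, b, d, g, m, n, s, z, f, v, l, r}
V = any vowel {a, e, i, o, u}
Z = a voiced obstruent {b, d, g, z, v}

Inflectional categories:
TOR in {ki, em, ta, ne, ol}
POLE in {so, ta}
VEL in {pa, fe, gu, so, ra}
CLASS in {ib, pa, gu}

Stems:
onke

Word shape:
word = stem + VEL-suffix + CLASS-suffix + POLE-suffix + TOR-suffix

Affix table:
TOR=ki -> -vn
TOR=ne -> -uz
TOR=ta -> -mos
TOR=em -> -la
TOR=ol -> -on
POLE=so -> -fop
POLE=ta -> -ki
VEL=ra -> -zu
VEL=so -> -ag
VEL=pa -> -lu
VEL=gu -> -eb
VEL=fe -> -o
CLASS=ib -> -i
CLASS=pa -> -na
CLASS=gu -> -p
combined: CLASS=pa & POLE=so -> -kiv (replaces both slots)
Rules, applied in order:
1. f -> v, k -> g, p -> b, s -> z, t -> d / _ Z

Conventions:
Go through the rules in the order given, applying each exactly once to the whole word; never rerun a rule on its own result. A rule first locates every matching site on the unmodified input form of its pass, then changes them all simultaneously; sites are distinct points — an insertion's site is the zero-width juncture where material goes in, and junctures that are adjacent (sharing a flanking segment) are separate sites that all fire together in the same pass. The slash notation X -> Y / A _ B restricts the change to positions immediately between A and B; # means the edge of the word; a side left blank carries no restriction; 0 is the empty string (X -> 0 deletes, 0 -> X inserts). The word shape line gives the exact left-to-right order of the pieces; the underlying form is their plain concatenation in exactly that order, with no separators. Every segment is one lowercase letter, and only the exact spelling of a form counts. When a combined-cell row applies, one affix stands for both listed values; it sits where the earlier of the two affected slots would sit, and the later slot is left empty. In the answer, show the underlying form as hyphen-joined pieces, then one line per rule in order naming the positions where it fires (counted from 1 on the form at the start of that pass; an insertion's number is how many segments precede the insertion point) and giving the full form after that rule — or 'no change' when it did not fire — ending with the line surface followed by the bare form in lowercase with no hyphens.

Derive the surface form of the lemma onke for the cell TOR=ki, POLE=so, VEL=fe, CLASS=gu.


underlying: onke-o-p-fop-vn
1. f -> v, k -> g, p -> b, s -> z, t -> d / _ Z: fires at position(s) 9: onkeopfobvn
surface: onkeopfobvn


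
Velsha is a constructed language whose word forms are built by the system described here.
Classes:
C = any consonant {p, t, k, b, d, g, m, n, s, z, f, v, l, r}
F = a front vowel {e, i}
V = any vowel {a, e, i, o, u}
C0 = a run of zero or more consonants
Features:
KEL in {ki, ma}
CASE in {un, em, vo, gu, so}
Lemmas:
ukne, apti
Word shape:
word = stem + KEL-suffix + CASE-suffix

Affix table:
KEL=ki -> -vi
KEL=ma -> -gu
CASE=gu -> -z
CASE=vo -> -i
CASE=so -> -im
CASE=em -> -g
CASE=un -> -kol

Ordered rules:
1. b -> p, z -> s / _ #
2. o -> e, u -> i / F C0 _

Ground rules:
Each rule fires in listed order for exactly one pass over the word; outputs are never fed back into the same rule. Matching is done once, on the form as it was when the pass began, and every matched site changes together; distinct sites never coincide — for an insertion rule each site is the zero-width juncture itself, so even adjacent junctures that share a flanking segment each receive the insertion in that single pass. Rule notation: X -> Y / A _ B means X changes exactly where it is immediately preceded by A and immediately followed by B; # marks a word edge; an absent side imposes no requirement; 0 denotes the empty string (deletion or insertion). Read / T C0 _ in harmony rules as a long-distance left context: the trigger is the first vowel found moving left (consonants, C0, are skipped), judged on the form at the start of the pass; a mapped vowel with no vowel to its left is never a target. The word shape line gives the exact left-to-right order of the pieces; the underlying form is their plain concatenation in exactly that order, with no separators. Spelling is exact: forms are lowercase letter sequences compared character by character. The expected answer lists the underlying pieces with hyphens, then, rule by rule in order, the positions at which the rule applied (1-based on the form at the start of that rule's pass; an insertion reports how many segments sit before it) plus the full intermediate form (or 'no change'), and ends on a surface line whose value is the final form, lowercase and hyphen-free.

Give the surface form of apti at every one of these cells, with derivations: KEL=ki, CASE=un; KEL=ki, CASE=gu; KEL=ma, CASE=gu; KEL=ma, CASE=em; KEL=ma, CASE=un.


cell KEL=ki, CASE=un:
underlying: apti-vi-kol
1. b -> p, z -> s / _ #: no change
2. o -> e, u -> i / F C0 _: fires at position(s) 8: aptivikel
surface: aptivikel

cell KEL=ki, CASE=gu:
underlying: apti-vi-z
1. b -> p, z -> s / _ #: fires at position(s) 7: aptivis
2. o -> e, u -> i / F C0 _: no change
surface: aptivis

cell KEL=ma, CASE=gu:
underlying: apti-gu-z
1. b -> p, z -> s / _ #: fires at position(s) 7: aptigus
2. o -> e, u -> i / F C0 _: fires at position(s) 6: aptigis
surface: aptigis

cell KEL=ma, CASE=em:
underlying: apti-gu-g
1. b -> p, z -> s / _ #: no change
2. o -> e, u -> i / F C0 _: fires at position(s) 6: aptigig
surface: aptigig

cell KEL=ma, CASE=un:
underlying: apti-gu-kol
1. b -> p, z -> s / _ #: no change
2. o -> e, u -> i / F C0 _: fires at position(s) 6: aptigikol
surface: aptigikol


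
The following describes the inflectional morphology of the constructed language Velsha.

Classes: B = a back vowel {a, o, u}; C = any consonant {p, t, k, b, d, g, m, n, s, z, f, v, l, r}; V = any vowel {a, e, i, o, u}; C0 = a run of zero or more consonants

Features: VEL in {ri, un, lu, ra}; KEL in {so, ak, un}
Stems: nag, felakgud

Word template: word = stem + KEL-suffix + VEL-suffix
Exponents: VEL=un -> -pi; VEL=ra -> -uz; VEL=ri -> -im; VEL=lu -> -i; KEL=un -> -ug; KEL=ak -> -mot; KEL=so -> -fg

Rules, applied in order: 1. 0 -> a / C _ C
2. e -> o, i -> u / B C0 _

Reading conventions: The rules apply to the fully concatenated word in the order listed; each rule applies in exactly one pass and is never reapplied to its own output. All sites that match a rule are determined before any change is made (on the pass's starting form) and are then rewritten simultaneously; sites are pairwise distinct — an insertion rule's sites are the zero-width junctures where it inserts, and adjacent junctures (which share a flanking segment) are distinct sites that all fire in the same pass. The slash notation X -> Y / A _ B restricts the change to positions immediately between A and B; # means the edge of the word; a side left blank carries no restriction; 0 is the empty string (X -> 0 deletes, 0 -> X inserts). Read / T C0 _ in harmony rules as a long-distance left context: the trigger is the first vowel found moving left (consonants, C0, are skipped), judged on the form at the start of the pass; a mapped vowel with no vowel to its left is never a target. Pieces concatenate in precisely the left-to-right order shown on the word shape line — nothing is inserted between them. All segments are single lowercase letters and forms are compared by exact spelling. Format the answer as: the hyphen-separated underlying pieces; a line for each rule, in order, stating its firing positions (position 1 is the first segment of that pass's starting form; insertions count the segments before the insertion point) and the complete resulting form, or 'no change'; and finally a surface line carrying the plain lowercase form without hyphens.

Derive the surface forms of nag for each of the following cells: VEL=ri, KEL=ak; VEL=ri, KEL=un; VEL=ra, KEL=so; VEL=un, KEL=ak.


cell VEL=ri, KEL=ak:
underlying: nag-mot-im
1. 0 -> a / C _ C: inserts after position(s) 3: nagamotim
2. e -> o, i -> u / B C0 _: fires at position(s) 8: nagamotum
surface: nagamotum

cell VEL=ri, KEL=un:
underlying: nag-ug-im
1. 0 -> a / C _ C: no change
2. e -> o, i -> u / B C0 _: fires at position(s) 6: nagugum
surface: nagugum

cell VEL=ra, KEL=so:
underlying: nag-fg-uz
1. 0 -> a / C _ C: inserts after position(s) 3, 4: nagafaguz
2. e -> o, i -> u / B C0 _: no change
surface: nagafaguz

cell VEL=un, KEL=ak:
underlying: nag-mot-pi
1. 0 -> a / C _ C: inserts after position(s) 3, 6: nagamotapi
2. e -> o, i -> u / B C0 _: fires at position(s) 10: nagamotapu
surface: nagamotapu


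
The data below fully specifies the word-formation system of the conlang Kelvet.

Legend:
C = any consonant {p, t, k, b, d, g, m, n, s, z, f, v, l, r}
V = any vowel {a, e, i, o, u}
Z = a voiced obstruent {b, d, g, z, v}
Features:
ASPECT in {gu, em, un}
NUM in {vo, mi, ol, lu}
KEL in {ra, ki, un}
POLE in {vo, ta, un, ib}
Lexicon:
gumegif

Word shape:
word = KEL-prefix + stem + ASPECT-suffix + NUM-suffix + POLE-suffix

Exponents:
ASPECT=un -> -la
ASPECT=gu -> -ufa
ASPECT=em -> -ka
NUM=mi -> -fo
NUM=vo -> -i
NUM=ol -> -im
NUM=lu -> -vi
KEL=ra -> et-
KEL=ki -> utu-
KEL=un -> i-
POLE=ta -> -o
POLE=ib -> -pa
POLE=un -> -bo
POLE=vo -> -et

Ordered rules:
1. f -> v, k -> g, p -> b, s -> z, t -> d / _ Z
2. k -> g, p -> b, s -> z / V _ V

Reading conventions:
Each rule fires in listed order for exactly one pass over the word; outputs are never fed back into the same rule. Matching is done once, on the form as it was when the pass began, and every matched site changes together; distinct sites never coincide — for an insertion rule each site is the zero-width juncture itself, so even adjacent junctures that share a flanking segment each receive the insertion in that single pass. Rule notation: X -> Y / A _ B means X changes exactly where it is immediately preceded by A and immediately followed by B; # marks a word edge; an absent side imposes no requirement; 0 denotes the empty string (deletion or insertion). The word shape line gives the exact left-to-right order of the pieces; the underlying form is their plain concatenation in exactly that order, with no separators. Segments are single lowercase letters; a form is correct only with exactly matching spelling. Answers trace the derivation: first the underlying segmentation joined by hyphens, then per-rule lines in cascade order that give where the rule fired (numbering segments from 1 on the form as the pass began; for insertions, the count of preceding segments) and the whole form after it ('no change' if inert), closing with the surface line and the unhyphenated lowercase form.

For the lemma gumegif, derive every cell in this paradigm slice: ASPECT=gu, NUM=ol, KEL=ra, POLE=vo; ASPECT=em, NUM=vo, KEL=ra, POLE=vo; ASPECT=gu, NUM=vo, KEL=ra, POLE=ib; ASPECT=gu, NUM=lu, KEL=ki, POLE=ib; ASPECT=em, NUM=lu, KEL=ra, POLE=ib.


cell ASPECT=gu, NUM=ol, KEL=ra, POLE=vo:
underlying: et-gumegif-ufa-im-et
1. f -> v, k -> g, p -> b, s -> z, t -> d / _ Z: fires at position(s) 2: edgumegifufaimet
2. k -> g, p -> b, s -> z / V _ V: no change
surface: edgumegifufaimet

cell ASPECT=em, NUM=vo, KEL=ra, POLE=vo:
underlying: et-gumegif-ka-i-et
1. f -> v, k -> g, p -> b, s -> z, t -> d / _ Z: fires at position(s) 2: edgumegifkaiet
2. k -> g, p -> b, s -> z / V _ V: no change
surface: edgumegifkaiet

cell ASPECT=gu, NUM=vo, KEL=ra, POLE=ib:
underlying: et-gumegif-ufa-i-pa
1. f -> v, k -> g, p -> b, s -> z, t -> d / _ Z: fires at position(s) 2: edgumegifufaipa
2. k -> g, p -> b, s -> z / V _ V: fires at position(s) 14: edgumegifufaiba
surface: edgumegifufaiba

cell ASPECT=gu, NUM=lu, KEL=ki, POLE=ib:
underlying: utu-gumegif-ufa-vi-pa
1. f -> v, k -> g, p -> b, s -> z, t -> d / _ Z: no change
2. k -> g, p -> b, s -> z / V _ V: fires at position(s) 16: utugumegifufaviba
surface: utugumegifufaviba

cell ASPECT=em, NUM=lu, KEL=ra, POLE=ib:
underlying: et-gumegif-ka-vi-pa
1. f -> v, k -> g, p -> b, s -> z, t -> d / _ Z: fires at position(s) 2: edgumegifkavipa
2. k -> g, p -> b, s -> z / V _ V: fires at position(s) 14: edgumegifkaviba
surface: edgumegifkaviba


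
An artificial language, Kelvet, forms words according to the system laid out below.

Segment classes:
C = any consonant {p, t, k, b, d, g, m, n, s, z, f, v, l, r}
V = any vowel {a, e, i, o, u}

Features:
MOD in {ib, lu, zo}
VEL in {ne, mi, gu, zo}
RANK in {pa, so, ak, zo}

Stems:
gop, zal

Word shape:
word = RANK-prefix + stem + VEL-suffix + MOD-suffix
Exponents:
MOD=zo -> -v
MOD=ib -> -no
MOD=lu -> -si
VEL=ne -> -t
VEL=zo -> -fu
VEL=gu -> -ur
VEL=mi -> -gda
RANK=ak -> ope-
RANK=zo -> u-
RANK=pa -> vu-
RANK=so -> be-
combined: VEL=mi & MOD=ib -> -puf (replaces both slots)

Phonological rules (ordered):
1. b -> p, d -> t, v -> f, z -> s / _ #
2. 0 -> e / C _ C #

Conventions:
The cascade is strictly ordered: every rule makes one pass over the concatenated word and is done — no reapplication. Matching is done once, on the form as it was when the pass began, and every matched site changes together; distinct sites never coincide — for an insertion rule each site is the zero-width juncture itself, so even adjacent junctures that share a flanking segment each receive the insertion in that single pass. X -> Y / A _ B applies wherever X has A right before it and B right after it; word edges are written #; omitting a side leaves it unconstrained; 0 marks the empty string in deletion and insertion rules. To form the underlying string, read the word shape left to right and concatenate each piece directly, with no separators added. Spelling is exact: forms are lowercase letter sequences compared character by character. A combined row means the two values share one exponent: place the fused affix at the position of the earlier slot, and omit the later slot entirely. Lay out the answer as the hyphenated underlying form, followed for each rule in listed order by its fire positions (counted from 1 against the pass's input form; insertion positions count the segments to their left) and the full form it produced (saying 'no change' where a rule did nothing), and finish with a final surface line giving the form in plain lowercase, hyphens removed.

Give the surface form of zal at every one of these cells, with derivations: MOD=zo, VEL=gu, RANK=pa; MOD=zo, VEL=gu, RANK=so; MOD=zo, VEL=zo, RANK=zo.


cell MOD=zo, VEL=gu, RANK=pa:
underlying: vu-zal-ur-v
1. b -> p, d -> t, v -> f, z -> s / _ #: fires at position(s) 8: vuzalurf
2. 0 -> e / C _ C #: inserts after position(s) 7: vuzaluref
surface: vuzaluref

cell MOD=zo, VEL=gu, RANK=so:
underlying: be-zal-ur-v
1. b -> p, d -> t, v -> f, z -> s / _ #: fires at position(s) 8: bezalurf
2. 0 -> e / C _ C #: inserts after position(s) 7: bezaluref
surface: bezaluref

cell MOD=zo, VEL=zo, RANK=zo:
underlying: u-zal-fu-v
1. b -> p, d -> t, v -> f, z -> s / _ #: fires at position(s) 7: uzalfuf
2. 0 -> e / C _ C #: no change
surface: uzalfuf


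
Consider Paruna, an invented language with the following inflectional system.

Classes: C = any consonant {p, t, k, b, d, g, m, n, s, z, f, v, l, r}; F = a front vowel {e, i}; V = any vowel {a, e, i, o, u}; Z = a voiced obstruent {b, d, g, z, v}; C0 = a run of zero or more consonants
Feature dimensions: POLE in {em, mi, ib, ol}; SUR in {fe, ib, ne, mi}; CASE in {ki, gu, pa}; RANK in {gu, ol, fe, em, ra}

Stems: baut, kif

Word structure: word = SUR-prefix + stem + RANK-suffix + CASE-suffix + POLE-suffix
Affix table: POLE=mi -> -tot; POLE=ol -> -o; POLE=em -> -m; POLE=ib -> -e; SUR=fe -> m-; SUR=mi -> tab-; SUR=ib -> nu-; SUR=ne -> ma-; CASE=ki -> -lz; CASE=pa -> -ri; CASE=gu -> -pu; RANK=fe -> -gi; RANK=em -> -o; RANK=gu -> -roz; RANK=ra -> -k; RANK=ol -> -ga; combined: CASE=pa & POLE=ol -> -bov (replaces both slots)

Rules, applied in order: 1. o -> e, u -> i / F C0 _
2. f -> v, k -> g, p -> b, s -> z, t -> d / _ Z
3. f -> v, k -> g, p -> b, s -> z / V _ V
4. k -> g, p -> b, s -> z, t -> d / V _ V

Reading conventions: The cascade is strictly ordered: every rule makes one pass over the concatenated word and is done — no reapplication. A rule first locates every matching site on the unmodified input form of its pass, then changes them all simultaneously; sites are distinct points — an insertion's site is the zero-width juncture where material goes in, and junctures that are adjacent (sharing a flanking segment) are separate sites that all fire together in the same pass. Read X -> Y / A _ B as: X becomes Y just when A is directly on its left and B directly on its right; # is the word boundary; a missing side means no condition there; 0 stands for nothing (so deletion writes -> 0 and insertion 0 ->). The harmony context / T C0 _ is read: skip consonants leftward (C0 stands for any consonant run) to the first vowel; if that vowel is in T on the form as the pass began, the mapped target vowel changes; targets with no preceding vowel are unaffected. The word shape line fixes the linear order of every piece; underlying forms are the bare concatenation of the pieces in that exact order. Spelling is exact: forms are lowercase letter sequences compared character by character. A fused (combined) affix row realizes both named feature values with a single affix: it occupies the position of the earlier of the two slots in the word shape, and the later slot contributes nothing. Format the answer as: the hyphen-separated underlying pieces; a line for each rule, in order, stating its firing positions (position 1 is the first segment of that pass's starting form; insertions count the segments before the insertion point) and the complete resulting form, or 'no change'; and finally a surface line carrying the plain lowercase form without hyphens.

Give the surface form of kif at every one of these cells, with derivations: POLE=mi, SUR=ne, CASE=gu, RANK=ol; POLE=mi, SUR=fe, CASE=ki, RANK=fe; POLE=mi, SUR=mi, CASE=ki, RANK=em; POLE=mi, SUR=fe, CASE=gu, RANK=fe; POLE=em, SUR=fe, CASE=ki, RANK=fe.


cell POLE=mi, SUR=ne, CASE=gu, RANK=ol:
underlying: ma-kif-ga-pu-tot
1. o -> e, u -> i / F C0 _: no change
2. f -> v, k -> g, p -> b, s -> z, t -> d / _ Z: fires at position(s) 5: makivgaputot
3. f -> v, k -> g, p -> b, s -> z / V _ V: fires at position(s) 3, 8: magivgabutot
4. k -> g, p -> b, s -> z, t -> d / V _ V: fires at position(s) 10: magivgabudot
surface: magivgabudot

cell POLE=mi, SUR=fe, CASE=ki, RANK=fe:
underlying: m-kif-gi-lz-tot
1. o -> e, u -> i / F C0 _: fires at position(s) 10: mkifgilztet
2. f -> v, k -> g, p -> b, s -> z, t -> d / _ Z: fires at position(s) 4: mkivgilztet
3. f -> v, k -> g, p -> b, s -> z / V _ V: no change
4. k -> g, p -> b, s -> z, t -> d / V _ V: no change
surface: mkivgilztet

cell POLE=mi, SUR=mi, CASE=ki, RANK=em:
underlying: tab-kif-o-lz-tot
1. o -> e, u -> i / F C0 _: fires at position(s) 7: tabkifelztot
2. f -> v, k -> g, p -> b, s -> z, t -> d / _ Z: no change
3. f -> v, k -> g, p -> b, s -> z / V _ V: fires at position(s) 6: tabkivelztot
4. k -> g, p -> b, s -> z, t -> d / V _ V: no change
surface: tabkivelztot

cell POLE=mi, SUR=fe, CASE=gu, RANK=fe:
underlying: m-kif-gi-pu-tot
1. o -> e, u -> i / F C0 _: fires at position(s) 8: mkifgipitot
2. f -> v, k -> g, p -> b, s -> z, t -> d / _ Z: fires at position(s) 4: mkivgipitot
3. f -> v, k -> g, p -> b, s -> z / V _ V: fires at position(s) 7: mkivgibitot
4. k -> g, p -> b, s -> z, t -> d / V _ V: fires at position(s) 9: mkivgibidot
surface: mkivgibidot

cell POLE=em, SUR=fe, CASE=ki, RANK=fe:
underlying: m-kif-gi-lz-m
1. o -> e, u -> i / F C0 _: no change
2. f -> v, k -> g, p -> b, s -> z, t -> d / _ Z: fires at position(s) 4: mkivgilzm
3. f -> v, k -> g, p -> b, s -> z / V _ V: no change
4. k -> g, p -> b, s -> z, t -> d / V _ V: no change
surface: mkivgilzm
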